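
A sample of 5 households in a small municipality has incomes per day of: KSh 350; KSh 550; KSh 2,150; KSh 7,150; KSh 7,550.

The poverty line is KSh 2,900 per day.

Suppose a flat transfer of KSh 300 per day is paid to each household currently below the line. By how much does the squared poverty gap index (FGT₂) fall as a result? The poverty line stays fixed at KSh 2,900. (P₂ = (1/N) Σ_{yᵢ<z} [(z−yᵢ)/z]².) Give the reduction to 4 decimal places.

0.0742

Before: below the line — KSh 350, KSh 550, KSh 2,150; squared poverty gap index (FGT₂) = 0.299346.
After the KSh 300 transfer: below the line — KSh 650, KSh 850, KSh 2,450; squared poverty gap index (FGT₂) = 0.225149.
Reduction = 0.299346 − 0.225149 = 0.0742.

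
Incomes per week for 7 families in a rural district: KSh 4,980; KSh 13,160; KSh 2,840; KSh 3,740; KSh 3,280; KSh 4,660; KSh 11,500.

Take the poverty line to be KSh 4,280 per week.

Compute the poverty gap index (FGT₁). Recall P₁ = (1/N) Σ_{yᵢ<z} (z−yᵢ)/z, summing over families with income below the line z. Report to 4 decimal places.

Below z: KSh 2,840, KSh 3,280, KSh 3,740 (q = 3 of N = 7).
Normalized shortfalls: (4280−2840)/4280 = 0.3364; (4280−3280)/4280 = 0.2336; (4280−3740)/4280 = 0.1262.
Sum of shortfalls = 0.696262; P₁ averages over all N: 0.696262 / 7 = 0.0995.

0.0995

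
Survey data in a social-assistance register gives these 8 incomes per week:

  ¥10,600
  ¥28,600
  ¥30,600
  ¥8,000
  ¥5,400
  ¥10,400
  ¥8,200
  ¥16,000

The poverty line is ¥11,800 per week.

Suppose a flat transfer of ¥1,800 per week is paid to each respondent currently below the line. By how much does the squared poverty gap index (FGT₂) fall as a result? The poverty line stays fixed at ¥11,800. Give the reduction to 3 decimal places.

0.039

Before: below the line — ¥5,400, ¥8,000, ¥8,200, ¥10,400, ¥10,600; squared poverty gap index (FGT₂) = 0.06442.
After the ¥1,800 transfer: below the line — ¥7,200, ¥9,800, ¥10,000; squared poverty gap index (FGT₂) = 0.02550.
Reduction = 0.06442 − 0.02550 = 0.039.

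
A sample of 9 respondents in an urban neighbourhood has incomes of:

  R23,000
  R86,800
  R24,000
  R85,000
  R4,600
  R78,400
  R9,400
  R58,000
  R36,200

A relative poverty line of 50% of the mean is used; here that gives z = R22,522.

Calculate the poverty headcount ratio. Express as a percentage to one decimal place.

2 of the 9 respondents have income below R22,522.
H = 2/9 = 22.2%.

22.2%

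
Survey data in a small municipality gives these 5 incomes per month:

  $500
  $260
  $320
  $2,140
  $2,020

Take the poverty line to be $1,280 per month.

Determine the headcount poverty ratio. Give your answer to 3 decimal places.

0.600

3 of the 5 workers have income below $1,280.
H = 3/5 = 0.600.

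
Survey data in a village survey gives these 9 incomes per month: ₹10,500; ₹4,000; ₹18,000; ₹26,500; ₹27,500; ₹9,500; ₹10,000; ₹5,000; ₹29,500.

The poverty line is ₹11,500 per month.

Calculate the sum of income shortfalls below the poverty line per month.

₹18,500

Below z: ₹4,000, ₹5,000, ₹9,500, ₹10,000, ₹10,500 (q = 5 of N = 9).
Individual gaps: 11500−4000 = 7500; 11500−5000 = 6500; 11500−9500 = 2000; 11500−10000 = 1500; 11500−10500 = 1000.
Aggregate gap = ₹18,500.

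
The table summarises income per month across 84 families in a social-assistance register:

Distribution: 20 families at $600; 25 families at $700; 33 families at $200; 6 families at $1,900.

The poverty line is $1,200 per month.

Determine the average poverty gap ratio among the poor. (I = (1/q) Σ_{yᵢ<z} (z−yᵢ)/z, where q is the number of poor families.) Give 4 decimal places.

0.6143

Below the line: 33×$200, 20×$600, 25×$700 (q = 78 of N = 84).
Relative gaps: 0.8333 (×33), 0.5000 (×20), 0.4167 (×25); sum = 47.916667.
The income-gap ratio divides by q (the poor only): 47.916667 / 78 = 0.6143.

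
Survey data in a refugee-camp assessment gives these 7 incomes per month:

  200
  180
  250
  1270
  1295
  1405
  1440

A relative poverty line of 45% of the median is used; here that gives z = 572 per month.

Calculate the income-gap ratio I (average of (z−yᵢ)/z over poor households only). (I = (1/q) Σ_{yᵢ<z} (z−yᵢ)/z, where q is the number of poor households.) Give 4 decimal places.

Below the line: 180, 200, 250 (q = 3 of N = 7).
Shortfall ratios (z−y)/z: 0.6853, 0.6503, 0.5629; sum = 1.898601.
The income-gap ratio divides by q (the poor only): 1.898601 / 3 = 0.6329.

0.6329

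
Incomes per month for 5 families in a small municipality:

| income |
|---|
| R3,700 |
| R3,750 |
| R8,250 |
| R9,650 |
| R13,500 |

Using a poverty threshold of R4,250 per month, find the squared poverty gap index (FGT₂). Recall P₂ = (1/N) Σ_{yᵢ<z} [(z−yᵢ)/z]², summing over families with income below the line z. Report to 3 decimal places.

0.006

Below the line: R3,700, R3,750 (q = 2 of N = 5).
Relative gaps: (4250−3700)/4250 = 0.1294; (4250−3750)/4250 = 0.1176.
Squared: 0.0167; 0.0138.
Sum = 0.030588; P₂ = 0.030588 / 5 = 0.006.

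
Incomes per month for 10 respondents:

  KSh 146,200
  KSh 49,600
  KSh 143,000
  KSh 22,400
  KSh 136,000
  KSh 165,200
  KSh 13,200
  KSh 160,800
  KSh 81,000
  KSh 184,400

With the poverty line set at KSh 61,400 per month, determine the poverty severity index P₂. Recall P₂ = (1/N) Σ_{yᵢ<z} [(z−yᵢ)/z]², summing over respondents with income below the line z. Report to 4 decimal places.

0.1057

Incomes under z: KSh 13,200, KSh 22,400, KSh 49,600 (q = 3 of N = 10).
Shortfall ratios: (61400−13200)/61400 = 0.7850; (61400−22400)/61400 = 0.6352; (61400−49600)/61400 = 0.1922.
Squared: 0.6163; 0.4035; 0.0369.
Sum = 1.056637; P₂ = 1.056637 / 10 = 0.1057.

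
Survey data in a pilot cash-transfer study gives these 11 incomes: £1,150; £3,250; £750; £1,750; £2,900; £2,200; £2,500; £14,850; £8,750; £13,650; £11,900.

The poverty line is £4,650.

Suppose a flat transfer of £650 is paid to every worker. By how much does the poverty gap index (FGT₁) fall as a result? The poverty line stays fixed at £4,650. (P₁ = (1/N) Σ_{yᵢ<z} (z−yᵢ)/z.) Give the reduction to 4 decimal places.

Before: below the line — £750, £1,150, £1,750, £2,200, £2,500, £2,900, £3,250; poverty gap index (FGT₁) = 0.352884.
After the £650 transfer: below the line — £1,400, £1,800, £2,400, £2,850, £3,150, £3,550, £3,900; poverty gap index (FGT₁) = 0.263930.
Reduction = 0.352884 − 0.263930 = 0.0890.

0.0890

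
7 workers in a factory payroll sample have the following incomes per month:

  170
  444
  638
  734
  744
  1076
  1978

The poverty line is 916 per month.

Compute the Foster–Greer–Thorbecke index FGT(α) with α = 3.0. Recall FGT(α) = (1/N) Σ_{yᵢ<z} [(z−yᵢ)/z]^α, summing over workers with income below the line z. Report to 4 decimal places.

0.1028

Incomes under z: 170, 444, 638, 734, 744 (q = 5 of N = 7).
Shortfall ratios: (916−170)/916 = 0.8144; (916−444)/916 = 0.5153; (916−638)/916 = 0.3035; (916−734)/916 = 0.1987; (916−744)/916 = 0.1878.
Raised to α = 3.0: 0.54017; 0.13682; 0.02795; 0.00784; 0.00662.
Sum = 0.719405; FGT(3.0) = 0.719405 / 7 = 0.1028.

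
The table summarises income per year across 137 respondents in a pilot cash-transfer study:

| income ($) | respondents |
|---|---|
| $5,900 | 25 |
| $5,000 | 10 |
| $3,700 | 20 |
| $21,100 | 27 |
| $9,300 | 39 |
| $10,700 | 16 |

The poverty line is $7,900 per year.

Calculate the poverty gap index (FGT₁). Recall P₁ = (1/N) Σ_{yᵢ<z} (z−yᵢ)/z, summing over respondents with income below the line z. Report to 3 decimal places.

0.151

Below the line: 20×$3,700, 10×$5,000, 25×$5,900 (q = 55 of N = 137).
Normalized shortfalls: (7900−3700)/7900 = 0.5316 (×20); (7900−5000)/7900 = 0.3671 (×10); (7900−5900)/7900 = 0.2532 (×25).
Σ = 20.632911. Dividing by the full population N = 137 gives P₁ = 0.151.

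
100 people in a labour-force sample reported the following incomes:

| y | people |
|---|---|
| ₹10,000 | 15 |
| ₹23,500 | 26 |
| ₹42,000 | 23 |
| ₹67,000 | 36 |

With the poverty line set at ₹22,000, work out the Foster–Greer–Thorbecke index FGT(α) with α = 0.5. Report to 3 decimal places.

Below z: 15×₹10,000 (q = 15 of N = 100).
Shortfall ratios: (22000−10000)/22000 = 0.5455 (×15).
Raised to α = 0.5: 0.73855 (×15).
Sum = 11.078234; FGT(0.5) = 11.078234 / 100 = 0.111.

0.111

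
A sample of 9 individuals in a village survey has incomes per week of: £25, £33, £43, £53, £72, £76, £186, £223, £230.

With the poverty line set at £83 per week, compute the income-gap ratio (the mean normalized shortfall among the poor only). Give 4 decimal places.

Below z: £25, £33, £43, £53, £72, £76 (q = 6 of N = 9).
Shortfall ratios (z−y)/z: 0.6988, 0.6024, 0.4819, 0.3614, 0.1325, 0.0843; sum = 2.361446.
The income-gap ratio divides by q (the poor only): 2.361446 / 6 = 0.3936.

0.3936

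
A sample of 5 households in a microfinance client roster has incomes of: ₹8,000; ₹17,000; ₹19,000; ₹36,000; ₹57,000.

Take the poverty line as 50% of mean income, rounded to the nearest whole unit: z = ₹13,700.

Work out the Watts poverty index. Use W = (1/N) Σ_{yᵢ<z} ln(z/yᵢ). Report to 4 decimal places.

Poor units: ₹8,000 (q = 1 of N = 5).
Log shortfalls: ln(13700/8000) = 0.5380.
W = 0.537954 / 5 = 0.1076.

0.1076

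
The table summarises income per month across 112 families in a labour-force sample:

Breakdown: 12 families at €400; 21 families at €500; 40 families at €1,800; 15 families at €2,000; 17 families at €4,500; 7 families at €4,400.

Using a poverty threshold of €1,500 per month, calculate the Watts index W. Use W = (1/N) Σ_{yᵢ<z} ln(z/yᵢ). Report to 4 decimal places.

Incomes under z: 12×€400, 21×€500 (q = 33 of N = 112).
ln(z/y) terms: ln(1500/400) = 1.3218 (×12); ln(1500/500) = 1.0986 (×21).
W = 38.931928 / 112 = 0.3476.

0.3476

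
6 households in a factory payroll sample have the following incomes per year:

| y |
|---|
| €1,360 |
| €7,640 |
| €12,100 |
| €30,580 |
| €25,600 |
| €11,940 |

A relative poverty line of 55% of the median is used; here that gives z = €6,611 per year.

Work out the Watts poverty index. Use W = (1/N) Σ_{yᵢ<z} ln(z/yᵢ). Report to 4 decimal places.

Below z: €1,360 (q = 1 of N = 6).
Log gaps: ln(6611/1360) = 1.5813.
W = 1.581250 / 6 = 0.2635.

0.2635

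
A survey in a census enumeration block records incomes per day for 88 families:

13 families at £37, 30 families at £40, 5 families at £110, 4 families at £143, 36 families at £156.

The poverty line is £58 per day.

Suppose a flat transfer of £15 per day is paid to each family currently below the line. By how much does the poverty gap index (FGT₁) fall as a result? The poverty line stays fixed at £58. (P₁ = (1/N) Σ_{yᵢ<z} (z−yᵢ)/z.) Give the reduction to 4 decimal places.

0.1264

Before: below the line — 13×£37, 30×£40; poverty gap index (FGT₁) = 0.159287.
After the £15 transfer: below the line — 13×£52, 30×£55; poverty gap index (FGT₁) = 0.032915.
Reduction = 0.159287 − 0.032915 = 0.1264.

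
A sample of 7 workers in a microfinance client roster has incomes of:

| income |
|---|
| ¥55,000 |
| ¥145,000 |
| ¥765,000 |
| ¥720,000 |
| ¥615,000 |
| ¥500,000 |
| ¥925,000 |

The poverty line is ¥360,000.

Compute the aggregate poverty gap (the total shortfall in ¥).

¥520,000

Below the line: ¥55,000, ¥145,000 (q = 2 of N = 7).
Individual gaps: 360000−55000 = 305000; 360000−145000 = 215000.
Aggregate gap = ¥520,000.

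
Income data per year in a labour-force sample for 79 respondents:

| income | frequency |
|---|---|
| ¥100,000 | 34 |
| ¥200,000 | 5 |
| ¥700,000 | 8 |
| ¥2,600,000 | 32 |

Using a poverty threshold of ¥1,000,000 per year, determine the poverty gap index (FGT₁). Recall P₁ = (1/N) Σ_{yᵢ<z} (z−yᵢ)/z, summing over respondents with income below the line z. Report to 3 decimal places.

0.468

Incomes under z: 34×¥100,000, 5×¥200,000, 8×¥700,000 (q = 47 of N = 79).
Normalized shortfalls: (1000000−100000)/1000000 = 0.9000 (×34); (1000000−200000)/1000000 = 0.8000 (×5); (1000000−700000)/1000000 = 0.3000 (×8).
Sum of shortfalls = 37.000000; P₁ averages over all N: 37.000000 / 79 = 0.468.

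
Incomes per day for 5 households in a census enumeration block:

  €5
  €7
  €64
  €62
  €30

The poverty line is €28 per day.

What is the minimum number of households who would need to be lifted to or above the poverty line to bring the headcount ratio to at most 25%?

2 of the 5 households are poor, so H = 2/5 = 0.400.
A headcount ratio of at most 25% allows at most ⌊0.25 × 5⌋ = 1 poor households.
So at least 2 − 1 = 1 must be lifted.

1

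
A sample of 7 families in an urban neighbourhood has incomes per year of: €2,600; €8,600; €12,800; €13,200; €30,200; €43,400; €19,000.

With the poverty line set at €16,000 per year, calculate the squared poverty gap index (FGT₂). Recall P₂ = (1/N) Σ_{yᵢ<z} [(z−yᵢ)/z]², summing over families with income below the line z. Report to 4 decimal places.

Incomes under z: €2,600, €8,600, €12,800, €13,200 (q = 4 of N = 7).
Relative gaps: (16000−2600)/16000 = 0.8375; (16000−8600)/16000 = 0.4625; (16000−12800)/16000 = 0.2000; (16000−13200)/16000 = 0.1750.
Squared: 0.7014; 0.2139; 0.0400; 0.0306.
Sum = 0.985938; P₂ = 0.985938 / 7 = 0.1408.

0.1408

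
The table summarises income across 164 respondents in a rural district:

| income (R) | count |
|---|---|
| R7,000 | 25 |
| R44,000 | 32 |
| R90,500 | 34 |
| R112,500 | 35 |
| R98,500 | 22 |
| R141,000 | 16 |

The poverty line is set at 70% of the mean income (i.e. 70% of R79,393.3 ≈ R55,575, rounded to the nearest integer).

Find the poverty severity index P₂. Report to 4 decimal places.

Below the line: 25×R7,000, 32×R44,000 (q = 57 of N = 164).
Gap ratios (z−y)/z: (55575−7000)/55575 = 0.8740 (×25); (55575−44000)/55575 = 0.2083 (×32).
Squared: 0.7640 (×25); 0.0434 (×32).
Sum = 20.486966; P₂ = 20.486966 / 164 = 0.1249.

0.1249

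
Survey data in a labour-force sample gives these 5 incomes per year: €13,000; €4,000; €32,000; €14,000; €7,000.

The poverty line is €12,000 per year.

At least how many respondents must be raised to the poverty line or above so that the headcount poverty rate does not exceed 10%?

Currently q = 2 of N = 5 are below the line (H = 0.400).
A headcount ratio of at most 10% allows at most ⌊0.10 × 5⌋ = 0 poor respondents.
So at least 2 − 0 = 2 must be lifted.

2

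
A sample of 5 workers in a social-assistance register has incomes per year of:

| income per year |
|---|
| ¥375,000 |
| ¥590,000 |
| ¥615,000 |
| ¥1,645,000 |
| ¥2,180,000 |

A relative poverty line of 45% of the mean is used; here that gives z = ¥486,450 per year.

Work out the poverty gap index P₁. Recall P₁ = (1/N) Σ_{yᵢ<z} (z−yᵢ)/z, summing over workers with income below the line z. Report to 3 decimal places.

Poor units: ¥375,000 (q = 1 of N = 5).
Gap ratios (z−y)/z: (486450−375000)/486450 = 0.2291.
Sum of shortfalls = 0.229109; P₁ averages over all N: 0.229109 / 5 = 0.046.

0.046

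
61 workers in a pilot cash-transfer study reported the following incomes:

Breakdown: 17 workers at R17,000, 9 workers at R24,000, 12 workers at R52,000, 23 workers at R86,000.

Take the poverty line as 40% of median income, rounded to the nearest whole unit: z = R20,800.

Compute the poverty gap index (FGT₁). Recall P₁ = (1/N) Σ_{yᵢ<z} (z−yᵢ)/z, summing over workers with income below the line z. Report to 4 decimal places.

Incomes under z: 17×R17,000 (q = 17 of N = 61).
Gap ratios (z−y)/z: (20800−17000)/20800 = 0.1827 (×17).
Sum of shortfalls = 3.105769; P₁ averages over all N: 3.105769 / 61 = 0.0509.

0.0509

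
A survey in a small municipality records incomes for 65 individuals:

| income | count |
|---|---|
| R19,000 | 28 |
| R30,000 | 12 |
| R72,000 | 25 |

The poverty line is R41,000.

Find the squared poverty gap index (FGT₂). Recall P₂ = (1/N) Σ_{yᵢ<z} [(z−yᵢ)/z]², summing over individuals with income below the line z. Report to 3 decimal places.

Poor units: 28×R19,000, 12×R30,000 (q = 40 of N = 65).
Shortfall ratios: (41000−19000)/41000 = 0.5366 (×28); (41000−30000)/41000 = 0.2683 (×12).
Squared: 0.2879 (×28); 0.0720 (×12).
Sum = 8.925640; P₂ = 8.925640 / 65 = 0.137.

0.137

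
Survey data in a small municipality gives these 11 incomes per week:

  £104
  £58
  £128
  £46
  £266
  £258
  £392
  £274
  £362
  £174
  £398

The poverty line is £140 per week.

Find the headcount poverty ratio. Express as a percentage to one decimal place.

4 of the 11 people have income below £140.
H = 4/11 = 36.4%.

36.4%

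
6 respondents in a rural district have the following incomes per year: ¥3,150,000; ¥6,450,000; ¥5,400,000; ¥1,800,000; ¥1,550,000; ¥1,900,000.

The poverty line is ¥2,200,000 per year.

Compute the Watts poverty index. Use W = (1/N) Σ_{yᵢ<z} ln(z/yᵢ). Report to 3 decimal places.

Below z: ¥1,550,000, ¥1,800,000, ¥1,900,000 (q = 3 of N = 6).
Log gaps: ln(2200000/1550000) = 0.3502; ln(2200000/1800000) = 0.2007; ln(2200000/1900000) = 0.1466.
W = 0.697477 / 6 = 0.116.

0.116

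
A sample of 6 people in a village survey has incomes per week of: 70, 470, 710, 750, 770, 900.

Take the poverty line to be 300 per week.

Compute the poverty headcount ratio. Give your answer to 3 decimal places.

1 of the 6 people have income below 300.
H = 1/6 = 0.167.

0.167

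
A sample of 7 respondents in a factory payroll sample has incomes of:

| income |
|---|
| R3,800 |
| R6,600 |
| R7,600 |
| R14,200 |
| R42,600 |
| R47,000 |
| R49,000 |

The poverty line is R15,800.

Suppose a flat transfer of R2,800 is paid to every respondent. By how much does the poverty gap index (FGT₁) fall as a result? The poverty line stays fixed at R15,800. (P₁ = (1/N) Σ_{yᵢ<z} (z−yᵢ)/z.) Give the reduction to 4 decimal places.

Before: below the line — R3,800, R6,600, R7,600, R14,200; poverty gap index (FGT₁) = 0.280289.
After the R2,800 transfer: below the line — R6,600, R9,400, R10,400; poverty gap index (FGT₁) = 0.189873.
Reduction = 0.280289 − 0.189873 = 0.0904.

0.0904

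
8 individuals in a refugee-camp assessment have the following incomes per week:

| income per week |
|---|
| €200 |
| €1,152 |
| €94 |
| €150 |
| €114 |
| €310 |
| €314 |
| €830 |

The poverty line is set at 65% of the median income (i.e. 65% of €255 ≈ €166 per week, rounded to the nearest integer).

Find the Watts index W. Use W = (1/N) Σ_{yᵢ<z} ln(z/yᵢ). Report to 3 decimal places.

0.131

Below z: €94, €114, €150 (q = 3 of N = 8).
Log shortfalls: ln(166/94) = 0.5687; ln(166/114) = 0.3758; ln(166/150) = 0.1014.
W = 1.045835 / 8 = 0.131.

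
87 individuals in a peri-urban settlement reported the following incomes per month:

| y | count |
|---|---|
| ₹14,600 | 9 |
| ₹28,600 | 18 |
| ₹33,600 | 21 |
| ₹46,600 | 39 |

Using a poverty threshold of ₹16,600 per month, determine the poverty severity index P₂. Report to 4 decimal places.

0.0015

Poor units: 9×₹14,600 (q = 9 of N = 87).
Gap ratios (z−y)/z: (16600−14600)/16600 = 0.1205 (×9).
Squared: 0.0145 (×9).
Sum = 0.130643; P₂ = 0.130643 / 87 = 0.0015.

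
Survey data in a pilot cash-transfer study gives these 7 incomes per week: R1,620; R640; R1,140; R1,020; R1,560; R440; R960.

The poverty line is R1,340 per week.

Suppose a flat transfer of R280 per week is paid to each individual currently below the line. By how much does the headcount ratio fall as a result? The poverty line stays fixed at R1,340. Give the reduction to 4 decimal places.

0.1429

Before: below the line — R440, R640, R960, R1,020, R1,140; headcount ratio = 0.714286.
After the R280 transfer: below the line — R720, R920, R1,240, R1,300; headcount ratio = 0.571429.
Reduction = 0.714286 − 0.571429 = 0.1429.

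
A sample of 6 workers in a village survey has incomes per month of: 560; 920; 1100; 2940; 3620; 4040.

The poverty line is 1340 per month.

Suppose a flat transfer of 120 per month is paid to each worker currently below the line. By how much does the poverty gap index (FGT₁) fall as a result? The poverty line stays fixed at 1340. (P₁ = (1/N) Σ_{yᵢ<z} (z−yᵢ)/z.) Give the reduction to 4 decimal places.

0.0448

Before: below the line — 560, 920, 1100; poverty gap index (FGT₁) = 0.179104.
After the 120 transfer: below the line — 680, 1040, 1220; poverty gap index (FGT₁) = 0.134328.
Reduction = 0.179104 − 0.134328 = 0.0448.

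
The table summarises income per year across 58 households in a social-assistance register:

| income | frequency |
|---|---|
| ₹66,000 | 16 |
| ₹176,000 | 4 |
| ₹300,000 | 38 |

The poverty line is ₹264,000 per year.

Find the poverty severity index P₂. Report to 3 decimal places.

Poor units: 16×₹66,000, 4×₹176,000 (q = 20 of N = 58).
Relative gaps: (264000−66000)/264000 = 0.7500 (×16); (264000−176000)/264000 = 0.3333 (×4).
Squared: 0.5625 (×16); 0.1111 (×4).
Sum = 9.444444; P₂ = 9.444444 / 58 = 0.163.

0.163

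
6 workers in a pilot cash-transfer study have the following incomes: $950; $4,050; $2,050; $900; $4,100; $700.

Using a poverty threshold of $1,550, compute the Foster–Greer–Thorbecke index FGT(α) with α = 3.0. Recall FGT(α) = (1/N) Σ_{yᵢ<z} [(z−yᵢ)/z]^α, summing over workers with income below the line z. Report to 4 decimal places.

0.0494

Below the line: $700, $900, $950 (q = 3 of N = 6).
Relative gaps: (1550−700)/1550 = 0.5484; (1550−900)/1550 = 0.4194; (1550−950)/1550 = 0.3871.
Raised to α = 3.0: 0.16492; 0.07375; 0.05800.
Sum = 0.296667; FGT(3.0) = 0.296667 / 6 = 0.0494.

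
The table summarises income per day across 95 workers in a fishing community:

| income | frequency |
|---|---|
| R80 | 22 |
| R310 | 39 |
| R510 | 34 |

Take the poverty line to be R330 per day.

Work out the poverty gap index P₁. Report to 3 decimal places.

0.200

Incomes under z: 22×R80, 39×R310 (q = 61 of N = 95).
Gap ratios (z−y)/z: (330−80)/330 = 0.7576 (×22); (330−310)/330 = 0.0606 (×39).
Σ = 19.030303. Dividing by the full population N = 95 gives P₁ = 0.200.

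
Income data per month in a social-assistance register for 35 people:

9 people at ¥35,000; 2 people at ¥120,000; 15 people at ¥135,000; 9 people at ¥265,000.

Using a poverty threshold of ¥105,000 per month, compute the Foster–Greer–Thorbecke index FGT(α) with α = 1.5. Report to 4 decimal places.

Below z: 9×¥35,000 (q = 9 of N = 35).
Gap ratios (z−y)/z: (105000−35000)/105000 = 0.6667 (×9).
Raised to α = 1.5: 0.54433 (×9).
Sum = 4.898979; FGT(1.5) = 4.898979 / 35 = 0.1400.

0.1400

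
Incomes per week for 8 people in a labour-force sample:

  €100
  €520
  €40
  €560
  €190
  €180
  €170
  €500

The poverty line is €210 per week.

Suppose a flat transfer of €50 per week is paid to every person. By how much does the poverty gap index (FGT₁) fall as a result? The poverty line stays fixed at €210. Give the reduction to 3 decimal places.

Before: below the line — €40, €100, €170, €180, €190; poverty gap index (FGT₁) = 0.22024.
After the €50 transfer: below the line — €90, €150; poverty gap index (FGT₁) = 0.10714.
Reduction = 0.22024 − 0.10714 = 0.113.

0.113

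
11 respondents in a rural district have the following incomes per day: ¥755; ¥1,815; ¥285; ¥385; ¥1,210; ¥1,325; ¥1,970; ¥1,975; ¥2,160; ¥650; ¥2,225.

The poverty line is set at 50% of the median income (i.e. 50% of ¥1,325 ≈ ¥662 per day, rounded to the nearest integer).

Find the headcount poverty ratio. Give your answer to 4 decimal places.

3 of the 11 respondents have income below ¥662.
H = 3/11 = 0.2727.

0.2727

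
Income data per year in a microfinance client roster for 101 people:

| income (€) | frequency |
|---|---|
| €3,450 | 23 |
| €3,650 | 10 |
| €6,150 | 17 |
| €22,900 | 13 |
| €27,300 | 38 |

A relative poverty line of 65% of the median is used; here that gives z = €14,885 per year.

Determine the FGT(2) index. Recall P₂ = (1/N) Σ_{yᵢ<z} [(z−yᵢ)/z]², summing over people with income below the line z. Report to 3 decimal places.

0.249

Below the line: 23×€3,450, 10×€3,650, 17×€6,150 (q = 50 of N = 101).
Shortfall ratios: (14885−3450)/14885 = 0.7682 (×23); (14885−3650)/14885 = 0.7548 (×10); (14885−6150)/14885 = 0.5868 (×17).
Squared: 0.5902 (×23); 0.5697 (×10); 0.3444 (×17).
Sum = 25.125191; P₂ = 25.125191 / 101 = 0.249.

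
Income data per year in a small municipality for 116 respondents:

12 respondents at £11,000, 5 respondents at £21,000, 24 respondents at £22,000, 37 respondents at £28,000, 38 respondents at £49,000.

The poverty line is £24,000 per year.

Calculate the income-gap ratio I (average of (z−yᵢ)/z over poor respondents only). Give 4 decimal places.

Incomes under z: 12×£11,000, 5×£21,000, 24×£22,000 (q = 41 of N = 116).
Relative gaps: 0.5417 (×12), 0.1250 (×5), 0.0833 (×24); sum = 9.125000.
I averages over the q = 41 poor units only: 9.125000 / 41 = 0.2226.

0.2226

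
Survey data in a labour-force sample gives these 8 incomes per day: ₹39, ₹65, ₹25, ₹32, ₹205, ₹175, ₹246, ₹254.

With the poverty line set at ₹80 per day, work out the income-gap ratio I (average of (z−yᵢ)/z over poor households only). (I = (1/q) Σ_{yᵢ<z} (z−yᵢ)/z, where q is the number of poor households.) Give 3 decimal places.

0.497

Poor units: ₹25, ₹32, ₹39, ₹65 (q = 4 of N = 8).
Relative gaps: 0.6875, 0.6000, 0.5125, 0.1875; sum = 1.987500.
The income-gap ratio divides by q (the poor only): 1.987500 / 4 = 0.497.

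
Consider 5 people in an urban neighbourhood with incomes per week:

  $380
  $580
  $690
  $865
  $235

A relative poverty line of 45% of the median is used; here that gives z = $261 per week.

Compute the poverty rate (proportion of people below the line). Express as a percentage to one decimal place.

20.0%

1 of the 5 people have income below $261.
H = 1/5 = 20.0%.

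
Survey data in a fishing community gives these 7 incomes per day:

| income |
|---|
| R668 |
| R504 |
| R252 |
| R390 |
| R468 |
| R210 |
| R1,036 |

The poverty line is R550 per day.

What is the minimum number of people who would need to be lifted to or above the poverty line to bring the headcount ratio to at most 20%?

4

Currently q = 5 of N = 7 are below the line (H = 0.714).
A headcount ratio of at most 20% allows at most ⌊0.20 × 7⌋ = 1 poor people.
So at least 5 − 1 = 4 must be lifted.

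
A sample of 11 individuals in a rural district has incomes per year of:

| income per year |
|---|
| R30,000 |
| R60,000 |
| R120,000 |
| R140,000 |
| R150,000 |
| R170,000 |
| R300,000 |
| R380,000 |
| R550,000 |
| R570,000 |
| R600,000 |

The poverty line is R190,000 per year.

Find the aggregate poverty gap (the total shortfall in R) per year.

Below the line: R30,000, R60,000, R120,000, R140,000, R150,000, R170,000 (q = 6 of N = 11).
Individual gaps: 190000−30000 = 160000; 190000−60000 = 130000; 190000−120000 = 70000; 190000−140000 = 50000; 190000−150000 = 40000; 190000−170000 = 20000.
Aggregate gap = R470,000.

R470,000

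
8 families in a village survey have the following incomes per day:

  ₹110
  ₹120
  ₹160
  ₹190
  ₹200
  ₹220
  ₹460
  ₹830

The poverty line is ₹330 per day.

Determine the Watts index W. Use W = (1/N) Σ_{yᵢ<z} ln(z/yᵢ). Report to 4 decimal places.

0.5366

Below the line: ₹110, ₹120, ₹160, ₹190, ₹200, ₹220 (q = 6 of N = 8).
Log shortfalls: ln(330/110) = 1.0986; ln(330/120) = 1.0116; ln(330/160) = 0.7239; ln(330/190) = 0.5521; ln(330/200) = 0.5008; ln(330/220) = 0.4055.
W = 4.292441 / 8 = 0.5366.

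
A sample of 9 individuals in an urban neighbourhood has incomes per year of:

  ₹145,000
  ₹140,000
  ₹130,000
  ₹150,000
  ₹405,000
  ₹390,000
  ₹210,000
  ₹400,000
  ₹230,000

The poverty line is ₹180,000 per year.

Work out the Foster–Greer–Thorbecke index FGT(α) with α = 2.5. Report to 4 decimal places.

Poor units: ₹130,000, ₹140,000, ₹145,000, ₹150,000 (q = 4 of N = 9).
Shortfall ratios: (180000−130000)/180000 = 0.2778; (180000−140000)/180000 = 0.2222; (180000−145000)/180000 = 0.1944; (180000−150000)/180000 = 0.1667.
Raised to α = 2.5: 0.04067; 0.02328; 0.01667; 0.01134.
Sum = 0.091959; FGT(2.5) = 0.091959 / 9 = 0.0102.

0.0102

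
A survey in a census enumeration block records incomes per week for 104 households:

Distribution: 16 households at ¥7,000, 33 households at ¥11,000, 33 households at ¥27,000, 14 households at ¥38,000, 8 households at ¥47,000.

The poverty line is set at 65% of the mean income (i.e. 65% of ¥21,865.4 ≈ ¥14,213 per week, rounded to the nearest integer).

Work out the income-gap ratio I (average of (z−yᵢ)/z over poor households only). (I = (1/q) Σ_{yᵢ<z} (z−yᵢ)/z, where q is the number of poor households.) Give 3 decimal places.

0.318

Below z: 16×¥7,000, 33×¥11,000 (q = 49 of N = 104).
Shortfall ratios (z−y)/z: 0.5075 (×16), 0.2261 (×33); sum = 15.579892.
I averages over the q = 49 poor units only: 15.579892 / 49 = 0.318.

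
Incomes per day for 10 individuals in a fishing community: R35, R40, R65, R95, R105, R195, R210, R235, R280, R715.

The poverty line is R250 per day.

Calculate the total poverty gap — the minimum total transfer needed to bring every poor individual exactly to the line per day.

R1,020

Incomes under z: R35, R40, R65, R95, R105, R195, R210, R235 (q = 8 of N = 10).
Individual gaps: 250−35 = 215; 250−40 = 210; 250−65 = 185; 250−95 = 155; 250−105 = 145; 250−195 = 55; 250−210 = 40; 250−235 = 15.
Aggregate gap = R1,020.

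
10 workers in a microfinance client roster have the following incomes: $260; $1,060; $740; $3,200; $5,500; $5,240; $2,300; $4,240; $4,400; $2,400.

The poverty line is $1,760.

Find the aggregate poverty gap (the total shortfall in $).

$3,220

Below z: $260, $740, $1,060 (q = 3 of N = 10).
Individual gaps: 1760−260 = 1500; 1760−740 = 1020; 1760−1060 = 700.
Aggregate gap = $3,220.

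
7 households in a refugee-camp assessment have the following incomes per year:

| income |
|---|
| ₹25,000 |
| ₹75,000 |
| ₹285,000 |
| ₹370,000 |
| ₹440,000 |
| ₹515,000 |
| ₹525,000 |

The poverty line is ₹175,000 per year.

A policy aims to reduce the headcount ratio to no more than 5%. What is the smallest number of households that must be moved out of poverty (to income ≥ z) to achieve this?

Currently q = 2 of N = 7 are below the line (H = 0.286).
A headcount ratio of at most 5% allows at most ⌊0.05 × 7⌋ = 0 poor households.
So at least 2 − 0 = 2 must be lifted.

2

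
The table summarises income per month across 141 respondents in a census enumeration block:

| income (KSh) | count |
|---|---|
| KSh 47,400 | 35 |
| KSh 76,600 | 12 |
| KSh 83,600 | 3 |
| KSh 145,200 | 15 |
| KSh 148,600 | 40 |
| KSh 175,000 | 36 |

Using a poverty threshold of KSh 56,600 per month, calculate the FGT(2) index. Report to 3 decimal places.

Poor units: 35×KSh 47,400 (q = 35 of N = 141).
Normalized shortfalls: (56600−47400)/56600 = 0.1625 (×35).
Squared: 0.0264 (×35).
Sum = 0.924721; P₂ = 0.924721 / 141 = 0.007.

0.007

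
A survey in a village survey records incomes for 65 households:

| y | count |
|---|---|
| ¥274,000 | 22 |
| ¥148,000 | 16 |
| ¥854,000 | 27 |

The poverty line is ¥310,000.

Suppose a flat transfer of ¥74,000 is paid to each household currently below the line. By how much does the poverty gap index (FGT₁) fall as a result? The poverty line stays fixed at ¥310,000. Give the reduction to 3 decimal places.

0.098

Before: below the line — 16×¥148,000, 22×¥274,000; poverty gap index (FGT₁) = 0.16794.
After the ¥74,000 transfer: below the line — 16×¥222,000; poverty gap index (FGT₁) = 0.06988.
Reduction = 0.16794 − 0.06988 = 0.098.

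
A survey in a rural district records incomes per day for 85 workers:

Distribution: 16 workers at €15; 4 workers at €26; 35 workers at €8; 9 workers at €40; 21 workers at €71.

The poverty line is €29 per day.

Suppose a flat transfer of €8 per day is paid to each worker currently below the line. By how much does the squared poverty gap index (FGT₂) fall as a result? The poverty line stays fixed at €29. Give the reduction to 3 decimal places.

Before: below the line — 35×€8, 16×€15, 4×€26; squared poverty gap index (FGT₂) = 0.26029.
After the €8 transfer: below the line — 35×€16, 16×€23; squared poverty gap index (FGT₂) = 0.09080.
Reduction = 0.26029 − 0.09080 = 0.169.

0.169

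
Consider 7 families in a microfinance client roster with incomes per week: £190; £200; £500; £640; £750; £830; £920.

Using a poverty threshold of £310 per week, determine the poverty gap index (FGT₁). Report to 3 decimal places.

Poor units: £190, £200 (q = 2 of N = 7).
Gap ratios (z−y)/z: (310−190)/310 = 0.3871; (310−200)/310 = 0.3548.
Sum of shortfalls = 0.741935; P₁ averages over all N: 0.741935 / 7 = 0.106.

0.106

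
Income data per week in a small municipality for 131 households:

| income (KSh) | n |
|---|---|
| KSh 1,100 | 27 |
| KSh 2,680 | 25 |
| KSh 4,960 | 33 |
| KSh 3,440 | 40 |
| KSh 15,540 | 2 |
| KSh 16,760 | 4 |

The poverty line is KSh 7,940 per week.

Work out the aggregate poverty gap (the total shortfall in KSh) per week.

KSh 594,520

Below the line: 27×KSh 1,100, 25×KSh 2,680, 40×KSh 3,440, 33×KSh 4,960 (q = 125 of N = 131).
Individual gaps: 27×(7940−1100) = 184680; 25×(7940−2680) = 131500; 40×(7940−3440) = 180000; 33×(7940−4960) = 98340.
Aggregate gap = KSh 594,520.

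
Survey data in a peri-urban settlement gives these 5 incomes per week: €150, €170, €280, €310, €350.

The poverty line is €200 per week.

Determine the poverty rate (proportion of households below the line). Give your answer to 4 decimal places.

0.4000

2 of the 5 households have income below €200.
H = 2/5 = 0.4000.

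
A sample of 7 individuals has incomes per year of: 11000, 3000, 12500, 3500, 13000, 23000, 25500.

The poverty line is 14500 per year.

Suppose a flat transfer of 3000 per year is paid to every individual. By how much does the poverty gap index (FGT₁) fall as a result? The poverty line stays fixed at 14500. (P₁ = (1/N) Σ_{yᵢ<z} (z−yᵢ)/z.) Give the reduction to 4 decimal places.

Before: below the line — 3000, 3500, 11000, 12500, 13000; poverty gap index (FGT₁) = 0.290640.
After the 3000 transfer: below the line — 6000, 6500, 14000; poverty gap index (FGT₁) = 0.167488.
Reduction = 0.290640 − 0.167488 = 0.1232.

0.1232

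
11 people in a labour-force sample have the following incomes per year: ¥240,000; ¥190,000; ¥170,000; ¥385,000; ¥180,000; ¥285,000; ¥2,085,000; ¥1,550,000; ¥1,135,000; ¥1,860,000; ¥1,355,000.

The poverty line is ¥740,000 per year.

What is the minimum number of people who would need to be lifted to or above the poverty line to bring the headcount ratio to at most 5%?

6

Currently q = 6 of N = 11 are below the line (H = 0.545).
A headcount ratio of at most 5% allows at most ⌊0.05 × 11⌋ = 0 poor people.
So at least 6 − 0 = 6 must be lifted.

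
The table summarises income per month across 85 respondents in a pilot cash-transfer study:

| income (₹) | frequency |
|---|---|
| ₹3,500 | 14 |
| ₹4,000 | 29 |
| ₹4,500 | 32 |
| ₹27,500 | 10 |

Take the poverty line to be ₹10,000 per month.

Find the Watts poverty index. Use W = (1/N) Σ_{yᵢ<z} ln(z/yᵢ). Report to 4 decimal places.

0.7861

Below z: 14×₹3,500, 29×₹4,000, 32×₹4,500 (q = 75 of N = 85).
Log gaps: ln(10000/3500) = 1.0498 (×14); ln(10000/4000) = 0.9163 (×29); ln(10000/4500) = 0.7985 (×32).
W = 66.822187 / 85 = 0.7861.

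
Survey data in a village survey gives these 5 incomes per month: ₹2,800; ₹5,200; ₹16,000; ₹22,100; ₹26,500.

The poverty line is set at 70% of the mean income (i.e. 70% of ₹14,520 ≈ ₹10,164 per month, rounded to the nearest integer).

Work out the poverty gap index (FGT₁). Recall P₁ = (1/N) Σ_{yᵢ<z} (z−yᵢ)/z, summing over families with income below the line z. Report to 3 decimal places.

Incomes under z: ₹2,800, ₹5,200 (q = 2 of N = 5).
Gap ratios (z−y)/z: (10164−2800)/10164 = 0.7245; (10164−5200)/10164 = 0.4884.
Sum of shortfalls = 1.212908; P₁ averages over all N: 1.212908 / 5 = 0.243.

0.243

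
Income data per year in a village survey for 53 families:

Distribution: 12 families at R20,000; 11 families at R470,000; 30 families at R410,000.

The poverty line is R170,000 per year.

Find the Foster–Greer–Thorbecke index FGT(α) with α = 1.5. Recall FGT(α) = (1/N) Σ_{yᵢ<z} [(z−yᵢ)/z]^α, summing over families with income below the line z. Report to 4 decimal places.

Below z: 12×R20,000 (q = 12 of N = 53).
Gap ratios (z−y)/z: (170000−20000)/170000 = 0.8824 (×12).
Raised to α = 1.5: 0.82883 (×12).
Sum = 9.945915; FGT(1.5) = 9.945915 / 53 = 0.1877.

0.1877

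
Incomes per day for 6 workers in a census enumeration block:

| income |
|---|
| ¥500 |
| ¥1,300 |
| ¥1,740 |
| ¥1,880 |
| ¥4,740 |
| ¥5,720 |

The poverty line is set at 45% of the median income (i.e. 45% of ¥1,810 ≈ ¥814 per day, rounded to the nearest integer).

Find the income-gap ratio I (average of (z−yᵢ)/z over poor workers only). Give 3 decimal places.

Below the line: ¥500 (q = 1 of N = 6).
Shortfall ratios (z−y)/z: 0.3857; sum = 0.385749.
I averages over the q = 1 poor units only: 0.385749 / 1 = 0.386.

0.386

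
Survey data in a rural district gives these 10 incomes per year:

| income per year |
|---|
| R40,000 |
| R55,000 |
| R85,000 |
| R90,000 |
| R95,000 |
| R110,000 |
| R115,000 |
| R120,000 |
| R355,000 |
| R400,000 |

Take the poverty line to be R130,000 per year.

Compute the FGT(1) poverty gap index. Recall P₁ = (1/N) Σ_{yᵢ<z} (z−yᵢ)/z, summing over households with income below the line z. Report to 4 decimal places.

0.2538

Below the line: R40,000, R55,000, R85,000, R90,000, R95,000, R110,000, R115,000, R120,000 (q = 8 of N = 10).
Shortfall ratios: (130000−40000)/130000 = 0.6923; (130000−55000)/130000 = 0.5769; (130000−85000)/130000 = 0.3462; (130000−90000)/130000 = 0.3077; (130000−95000)/130000 = 0.2692; (130000−110000)/130000 = 0.1538; (130000−115000)/130000 = 0.1154; (130000−120000)/130000 = 0.0769.
Sum of shortfalls = 2.538462; P₁ averages over all N: 2.538462 / 10 = 0.2538.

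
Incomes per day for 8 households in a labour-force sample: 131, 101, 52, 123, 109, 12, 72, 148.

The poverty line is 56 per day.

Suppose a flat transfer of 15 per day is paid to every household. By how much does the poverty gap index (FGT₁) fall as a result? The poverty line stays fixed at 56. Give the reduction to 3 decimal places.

0.042

Before: below the line — 12, 52; poverty gap index (FGT₁) = 0.10714.
After the 15 transfer: below the line — 27; poverty gap index (FGT₁) = 0.06473.
Reduction = 0.10714 − 0.06473 = 0.042.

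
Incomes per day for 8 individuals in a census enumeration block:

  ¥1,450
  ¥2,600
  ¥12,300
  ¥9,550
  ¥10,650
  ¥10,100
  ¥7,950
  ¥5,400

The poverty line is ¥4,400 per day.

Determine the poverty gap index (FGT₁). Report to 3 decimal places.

Incomes under z: ¥1,450, ¥2,600 (q = 2 of N = 8).
Shortfall ratios: (4400−1450)/4400 = 0.6705; (4400−2600)/4400 = 0.4091.
Sum of shortfalls = 1.079545; P₁ averages over all N: 1.079545 / 8 = 0.135.

0.135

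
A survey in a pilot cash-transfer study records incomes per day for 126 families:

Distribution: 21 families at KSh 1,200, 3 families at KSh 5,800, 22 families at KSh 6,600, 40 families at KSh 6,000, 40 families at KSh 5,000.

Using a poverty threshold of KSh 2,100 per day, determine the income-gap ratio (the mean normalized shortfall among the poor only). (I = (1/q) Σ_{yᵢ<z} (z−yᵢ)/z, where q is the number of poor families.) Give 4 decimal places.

Incomes under z: 21×KSh 1,200 (q = 21 of N = 126).
Shortfall ratios (z−y)/z: 0.4286 (×21); sum = 9.000000.
I averages over the q = 21 poor units only: 9.000000 / 21 = 0.4286.

0.4286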